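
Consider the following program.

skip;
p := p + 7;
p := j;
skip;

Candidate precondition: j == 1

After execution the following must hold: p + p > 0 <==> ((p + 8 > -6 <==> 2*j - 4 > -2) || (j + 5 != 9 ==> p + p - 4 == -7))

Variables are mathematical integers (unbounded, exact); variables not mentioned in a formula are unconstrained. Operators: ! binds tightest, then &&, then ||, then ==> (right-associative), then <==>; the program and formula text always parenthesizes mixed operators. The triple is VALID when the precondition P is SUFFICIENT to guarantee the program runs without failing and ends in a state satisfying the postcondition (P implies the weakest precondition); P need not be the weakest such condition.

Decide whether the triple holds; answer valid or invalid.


Working backward. After the program, the postcondition p + p > 0 <==> ((p + 8 > -6 <==> 2*j - 4 > -2) || (j + 5 != 9 ==> p + p - 4 == -7)) must hold; in canonical form it is 2*p > 0 <==> ((p > -14 <==> 2*j > 2) || (j != 4 ==> 2*p == -3)).
Before skip: 2*p > 0 <==> ((p > -14 <==> 2*j > 2) || (j != 4 ==> 2*p == -3))
Before p := j: 2*j > 0 <==> ((j > -14 <==> 2*j > 2) || (j != 4 ==> 2*j == -3))
Before p := p + 7: 2*j > 0 <==> ((j > -14 <==> 2*j > 2) || (j != 4 ==> 2*j == -3))
Before skip: 2*j > 0 <==> ((j > -14 <==> 2*j > 2) || (j != 4 ==> 2*j == -3))
The weakest precondition is 2*j > 0 <==> ((j > -14 <==> 2*j > 2) || (j != 4 ==> 2*j == -3)).
Check whether j == 1 implies it.
Countermodel: at the initial state j = 1, the precondition holds but the weakest precondition fails.
Answer: invalid


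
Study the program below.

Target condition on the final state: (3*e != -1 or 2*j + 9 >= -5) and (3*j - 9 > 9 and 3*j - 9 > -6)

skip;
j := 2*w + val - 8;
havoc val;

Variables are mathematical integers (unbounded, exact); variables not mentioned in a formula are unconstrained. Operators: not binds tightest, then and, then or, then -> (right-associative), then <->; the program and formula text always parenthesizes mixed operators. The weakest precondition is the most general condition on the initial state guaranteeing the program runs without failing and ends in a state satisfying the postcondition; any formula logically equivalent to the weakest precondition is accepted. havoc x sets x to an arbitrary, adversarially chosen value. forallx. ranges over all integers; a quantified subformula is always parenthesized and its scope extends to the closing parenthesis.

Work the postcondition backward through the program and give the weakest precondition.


Working backward. After the program, the postcondition (3*e != -1 or 2*j + 9 >= -5) and (3*j - 9 > 9 and 3*j - 9 > -6) must hold; in canonical form it is (3*e != -1 or 2*j >= -14) and 3*j > 18 and 3*j > 3.
Before havoc val: (3*e != -1 or 2*j >= -14) and 3*j > 18 and 3*j > 3
Before j := 2*w + val - 8: (3*e != -1 or 2*val + 4*w >= 2) and 3*val + 6*w > 42 and 3*val + 6*w > 27
Before skip: (3*e != -1 or 2*val + 4*w >= 2) and 3*val + 6*w > 42 and 3*val + 6*w > 27
Answer: WP = (3*e != -1 or 2*val + 4*w >= 2) and 3*val + 6*w > 42 and 3*val + 6*w > 27


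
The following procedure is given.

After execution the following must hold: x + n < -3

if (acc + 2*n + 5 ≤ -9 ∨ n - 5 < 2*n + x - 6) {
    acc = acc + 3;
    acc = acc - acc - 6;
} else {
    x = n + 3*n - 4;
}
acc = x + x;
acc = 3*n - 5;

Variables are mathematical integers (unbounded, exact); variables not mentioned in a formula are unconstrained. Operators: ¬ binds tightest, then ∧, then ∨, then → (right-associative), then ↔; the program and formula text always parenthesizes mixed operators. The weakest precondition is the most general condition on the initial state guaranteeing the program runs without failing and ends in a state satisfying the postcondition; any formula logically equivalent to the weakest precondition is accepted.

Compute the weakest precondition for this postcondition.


Working backward. After the program, the postcondition x + n < -3 must hold; in canonical form it is n + x < -3.
Before acc := 3*n - 5: n + x < -3
Before acc := x + x: n + x < -3
Then branch requires n + x < -3; else branch requires 5*n < 1.
Before the if: ((acc + 2*n ≤ -14 ∨ n + x > 1) → n + x < -3) ∧ ((¬(acc + 2*n ≤ -14 ∨ n + x > 1)) → 5*n < 1)
Answer: WP = ((acc + 2*n ≤ -14 ∨ n + x > 1) → n + x < -3) ∧ ((¬(acc + 2*n ≤ -14 ∨ n + x > 1)) → 5*n < 1)


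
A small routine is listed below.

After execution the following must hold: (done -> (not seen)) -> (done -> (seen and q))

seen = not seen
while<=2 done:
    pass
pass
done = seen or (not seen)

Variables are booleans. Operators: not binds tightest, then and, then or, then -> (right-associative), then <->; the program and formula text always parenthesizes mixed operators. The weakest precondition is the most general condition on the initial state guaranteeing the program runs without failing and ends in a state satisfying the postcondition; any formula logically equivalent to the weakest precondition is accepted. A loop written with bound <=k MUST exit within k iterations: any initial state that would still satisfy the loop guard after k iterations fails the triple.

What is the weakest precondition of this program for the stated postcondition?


Working backward. After the program, (done -> (not seen)) -> (done -> (seen and q)) must hold.
Before done := seen or (not seen): (not seen) -> (seen and q)
Before skip: (not seen) -> (seen and q)
Before the loop (bound <=2), unroll the exhaustion recursion (WP_0 = exit-now case; WP_j = one more guarded iteration, up to j = 2):
  WP_0: (not done) and ((not seen) -> (seen and q))
  WP_1: (done -> ((not done) and ((not seen) -> (seen and q)))) and ((not done) -> ((not seen) -> (seen and q)))
  WP_2: (done -> ((done -> ((not done) and ((not seen) -> (seen and q)))) and ((not done) -> ((not seen) -> (seen and q))))) and ((not done) -> ((not seen) -> (seen and q)))
So before the loop: (done -> ((done -> ((not done) and ((not seen) -> (seen and q)))) and ((not done) -> ((not seen) -> (seen and q))))) and ((not done) -> ((not seen) -> (seen and q)))
Before seen := not seen: (done -> ((done -> ((not done) and (seen -> ((not seen) and q)))) and ((not done) -> (seen -> ((not seen) and q))))) and ((not done) -> (seen -> ((not seen) and q)))
Answer: WP = (done -> ((done -> ((not done) and (seen -> ((not seen) and q)))) and ((not done) -> (seen -> ((not seen) and q))))) and ((not done) -> (seen -> ((not seen) and q)))


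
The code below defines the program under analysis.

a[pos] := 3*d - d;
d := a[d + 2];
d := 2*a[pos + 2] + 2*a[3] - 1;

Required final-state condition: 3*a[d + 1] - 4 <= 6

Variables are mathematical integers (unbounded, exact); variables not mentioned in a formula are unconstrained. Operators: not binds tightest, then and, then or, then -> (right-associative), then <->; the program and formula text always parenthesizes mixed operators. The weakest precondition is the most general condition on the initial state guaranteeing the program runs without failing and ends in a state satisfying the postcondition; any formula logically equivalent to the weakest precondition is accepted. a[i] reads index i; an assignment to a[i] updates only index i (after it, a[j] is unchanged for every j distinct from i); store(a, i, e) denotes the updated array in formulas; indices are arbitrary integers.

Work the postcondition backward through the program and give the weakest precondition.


Working backward. After the program, the postcondition 3*a[d + 1] - 4 <= 6 must hold; in canonical form it is 3*a[d + 1] <= 10.
Before d := 2*a[pos + 2] + 2*a[3] - 1: 3*a[2*a[pos + 2] + 2*a[3]] <= 10
Before d := a[d + 2]: 3*a[2*a[pos + 2] + 2*a[3]] <= 10
Before a[pos] := 3*d - d: 3*store(a, pos, 2*d)[2*store(a, pos, 2*d)[pos + 2] + 2*store(a, pos, 2*d)[3]] <= 10
Answer: WP = 3*store(a, pos, 2*d)[2*store(a, pos, 2*d)[pos + 2] + 2*store(a, pos, 2*d)[3]] <= 10


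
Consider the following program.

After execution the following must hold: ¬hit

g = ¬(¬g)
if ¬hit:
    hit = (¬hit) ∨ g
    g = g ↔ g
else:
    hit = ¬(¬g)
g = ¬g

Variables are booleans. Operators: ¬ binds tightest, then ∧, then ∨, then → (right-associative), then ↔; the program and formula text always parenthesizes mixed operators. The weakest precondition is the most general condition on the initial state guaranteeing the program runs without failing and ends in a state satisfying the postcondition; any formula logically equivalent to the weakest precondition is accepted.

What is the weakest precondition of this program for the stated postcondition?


Working backward. After the program, ¬hit must hold.
Before g := ¬g: ¬hit
Then branch requires ¬((¬hit) ∨ g); else branch requires ¬g.
Before the if: ((¬hit) → (¬((¬hit) ∨ g))) ∧ (hit → (¬g))
Before g := ¬(¬g): ((¬hit) → (¬((¬hit) ∨ g))) ∧ (hit → (¬g))
Answer: WP = ((¬hit) → (¬((¬hit) ∨ g))) ∧ (hit → (¬g))


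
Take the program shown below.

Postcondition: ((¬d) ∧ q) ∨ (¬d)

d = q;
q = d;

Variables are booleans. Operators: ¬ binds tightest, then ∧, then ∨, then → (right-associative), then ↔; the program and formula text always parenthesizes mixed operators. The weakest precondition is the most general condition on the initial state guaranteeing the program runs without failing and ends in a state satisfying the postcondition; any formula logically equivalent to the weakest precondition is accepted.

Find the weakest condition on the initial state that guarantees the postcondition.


Working backward. After the program, ((¬d) ∧ q) ∨ (¬d) must hold.
Before q := d: ¬d
Before d := q: ¬q
Answer: WP = ¬q


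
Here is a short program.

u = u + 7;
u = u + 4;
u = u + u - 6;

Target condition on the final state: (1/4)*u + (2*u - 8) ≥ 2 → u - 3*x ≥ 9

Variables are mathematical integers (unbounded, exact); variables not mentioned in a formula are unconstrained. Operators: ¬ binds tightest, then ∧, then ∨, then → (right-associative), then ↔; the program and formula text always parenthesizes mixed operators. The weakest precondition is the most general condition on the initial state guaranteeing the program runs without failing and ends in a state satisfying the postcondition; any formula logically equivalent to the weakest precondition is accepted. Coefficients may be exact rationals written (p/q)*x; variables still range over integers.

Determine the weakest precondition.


Working backward. After the program, the postcondition (1/4)*u + (2*u - 8) ≥ 2 → u - 3*x ≥ 9 must hold; in canonical form it is (9/4)*u ≥ 10 → u ≥ 3*x + 9.
Before u := u + u - 6: (9/2)*u ≥ 47/2 → 2*u ≥ 3*x + 15
Before u := u + 4: (9/2)*u ≥ 11/2 → 2*u ≥ 3*x + 7
Before u := u + 7: (9/2)*u ≥ -26 → 2*u ≥ 3*x - 7
Answer: WP = (9/2)*u ≥ -26 → 2*u ≥ 3*x - 7


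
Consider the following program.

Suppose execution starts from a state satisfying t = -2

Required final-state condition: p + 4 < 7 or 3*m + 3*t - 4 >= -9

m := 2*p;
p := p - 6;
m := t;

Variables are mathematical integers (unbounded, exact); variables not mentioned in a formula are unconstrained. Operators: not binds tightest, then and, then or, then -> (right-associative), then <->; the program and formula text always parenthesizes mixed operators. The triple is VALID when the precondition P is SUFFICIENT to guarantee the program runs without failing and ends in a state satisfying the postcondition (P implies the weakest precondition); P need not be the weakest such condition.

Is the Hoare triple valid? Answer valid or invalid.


Working backward. After the program, the postcondition p + 4 < 7 or 3*m + 3*t - 4 >= -9 must hold; in canonical form it is p < 3 or 3*m + 3*t >= -5.
Before m := t: p < 3 or 6*t >= -5
Before p := p - 6: p < 9 or 6*t >= -5
Before m := 2*p: p < 9 or 6*t >= -5
The weakest precondition is p < 9 or 6*t >= -5.
Check whether t = -2 implies it.
Countermodel: at the initial state p = 9, t = -2, the precondition holds but the weakest precondition fails.
Answer: invalid


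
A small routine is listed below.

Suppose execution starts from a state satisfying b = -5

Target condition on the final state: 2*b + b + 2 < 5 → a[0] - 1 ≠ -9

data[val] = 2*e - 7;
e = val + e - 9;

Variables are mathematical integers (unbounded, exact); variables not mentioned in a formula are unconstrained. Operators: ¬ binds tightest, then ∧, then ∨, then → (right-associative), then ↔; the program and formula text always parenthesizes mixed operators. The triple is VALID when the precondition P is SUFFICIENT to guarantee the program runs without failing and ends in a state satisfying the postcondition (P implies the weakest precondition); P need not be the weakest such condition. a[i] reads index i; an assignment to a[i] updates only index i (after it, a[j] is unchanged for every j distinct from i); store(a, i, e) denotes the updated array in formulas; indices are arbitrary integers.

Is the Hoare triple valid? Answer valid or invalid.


Working backward. After the program, the postcondition 2*b + b + 2 < 5 → a[0] - 1 ≠ -9 must hold; in canonical form it is 3*b < 3 → a[0] ≠ -8.
Before e := val + e - 9: 3*b < 3 → a[0] ≠ -8
Before data[val] := 2*e - 7: 3*b < 3 → a[0] ≠ -8
The weakest precondition is 3*b < 3 → a[0] ≠ -8.
Check whether b = -5 implies it.
Countermodel: at the initial state a = {[0] = -8, elsewhere -8}, b = -5, the precondition holds but the weakest precondition fails.
Answer: invalid


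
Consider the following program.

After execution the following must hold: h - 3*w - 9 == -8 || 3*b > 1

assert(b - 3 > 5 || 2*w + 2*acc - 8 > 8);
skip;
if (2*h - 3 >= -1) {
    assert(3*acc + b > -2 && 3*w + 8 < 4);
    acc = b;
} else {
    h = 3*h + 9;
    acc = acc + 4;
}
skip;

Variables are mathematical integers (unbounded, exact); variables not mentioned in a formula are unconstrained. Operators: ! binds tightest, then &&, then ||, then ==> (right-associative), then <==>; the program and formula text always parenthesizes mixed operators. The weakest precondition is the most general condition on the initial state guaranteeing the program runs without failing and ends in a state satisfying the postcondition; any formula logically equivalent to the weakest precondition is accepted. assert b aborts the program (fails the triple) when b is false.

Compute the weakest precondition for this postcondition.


Working backward. After the program, the postcondition h - 3*w - 9 == -8 || 3*b > 1 must hold; in canonical form it is h == 3*w + 1 || 3*b > 1.
Before skip: h == 3*w + 1 || 3*b > 1
Then branch requires 3*acc + b > -2 && 3*w < -4 && (h == 3*w + 1 || 3*b > 1); else branch requires 3*h == 3*w - 8 || 3*b > 1.
Before the if: (2*h >= 2 ==> (3*acc + b > -2 && 3*w < -4 && (h == 3*w + 1 || 3*b > 1))) && ((!(2*h >= 2)) ==> (3*h == 3*w - 8 || 3*b > 1))
Before skip: (2*h >= 2 ==> (3*acc + b > -2 && 3*w < -4 && (h == 3*w + 1 || 3*b > 1))) && ((!(2*h >= 2)) ==> (3*h == 3*w - 8 || 3*b > 1))
Before assert b - 3 > 5 || 2*w + 2*acc - 8 > 8: (b > 8 || 2*acc + 2*w > 16) && (2*h >= 2 ==> (3*acc + b > -2 && 3*w < -4 && (h == 3*w + 1 || 3*b > 1))) && ((!(2*h >= 2)) ==> (3*h == 3*w - 8 || 3*b > 1))
Answer: WP = (b > 8 || 2*acc + 2*w > 16) && (2*h >= 2 ==> (3*acc + b > -2 && 3*w < -4 && (h == 3*w + 1 || 3*b > 1))) && ((!(2*h >= 2)) ==> (3*h == 3*w - 8 || 3*b > 1))


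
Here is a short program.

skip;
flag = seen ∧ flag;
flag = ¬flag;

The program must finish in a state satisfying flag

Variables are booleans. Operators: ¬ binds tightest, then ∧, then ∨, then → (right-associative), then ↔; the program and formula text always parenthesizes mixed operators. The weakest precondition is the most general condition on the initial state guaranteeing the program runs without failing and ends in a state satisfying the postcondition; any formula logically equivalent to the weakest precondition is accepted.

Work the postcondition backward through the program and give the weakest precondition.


Working backward. After the program, flag must hold.
Before flag := ¬flag: ¬flag
Before flag := seen ∧ flag: ¬(seen ∧ flag)
Before skip: ¬(seen ∧ flag)
Answer: WP = ¬(seen ∧ flag)


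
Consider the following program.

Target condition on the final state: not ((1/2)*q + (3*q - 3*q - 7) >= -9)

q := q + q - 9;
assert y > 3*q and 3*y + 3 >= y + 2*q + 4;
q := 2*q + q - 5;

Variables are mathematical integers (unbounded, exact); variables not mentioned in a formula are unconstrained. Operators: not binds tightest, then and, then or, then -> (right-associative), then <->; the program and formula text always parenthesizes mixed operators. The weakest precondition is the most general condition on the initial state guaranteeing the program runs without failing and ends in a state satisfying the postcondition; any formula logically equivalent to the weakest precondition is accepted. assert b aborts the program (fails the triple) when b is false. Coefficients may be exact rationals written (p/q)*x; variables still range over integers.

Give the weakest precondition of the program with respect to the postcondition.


Working backward. After the program, the postcondition not ((1/2)*q + (3*q - 3*q - 7) >= -9) must hold; in canonical form it is not ((1/2)*q >= -2).
Before q := 2*q + q - 5: not ((3/2)*q >= 1/2)
Before assert y > 3*q and 3*y + 3 >= y + 2*q + 4: y > 3*q and 2*y >= 2*q + 1 and (not ((3/2)*q >= 1/2))
Before q := q + q - 9: y > 6*q - 27 and 2*y >= 4*q - 17 and (not (3*q >= 14))
Answer: WP = y > 6*q - 27 and 2*y >= 4*q - 17 and (not (3*q >= 14))


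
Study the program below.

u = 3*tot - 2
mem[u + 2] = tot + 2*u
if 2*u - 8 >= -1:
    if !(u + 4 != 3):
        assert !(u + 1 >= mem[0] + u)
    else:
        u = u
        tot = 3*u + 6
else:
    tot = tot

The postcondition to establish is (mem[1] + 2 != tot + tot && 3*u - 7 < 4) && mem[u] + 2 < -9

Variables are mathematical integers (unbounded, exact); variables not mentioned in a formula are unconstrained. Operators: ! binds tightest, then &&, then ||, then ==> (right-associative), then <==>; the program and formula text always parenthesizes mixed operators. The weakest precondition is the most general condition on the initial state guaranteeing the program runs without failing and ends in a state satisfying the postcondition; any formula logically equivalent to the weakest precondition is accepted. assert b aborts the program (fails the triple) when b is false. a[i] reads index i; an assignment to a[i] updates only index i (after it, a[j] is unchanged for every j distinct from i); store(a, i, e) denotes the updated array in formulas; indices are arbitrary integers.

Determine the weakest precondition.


Working backward. After the program, the postcondition (mem[1] + 2 != tot + tot && 3*u - 7 < 4) && mem[u] + 2 < -9 must hold; in canonical form it is mem[1] != 2*tot - 2 && 3*u < 11 && mem[u] < -11.
Then branch requires ((!(u != -1)) ==> ((!(mem[0] <= 1)) && mem[1] != 2*tot - 2 && 3*u < 11 && mem[u] < -11)) && (u != -1 ==> (mem[1] != 6*u + 10 && 3*u < 11 && mem[u] < -11)); else branch requires mem[1] != 2*tot - 2 && 3*u < 11 && mem[u] < -11.
Before the if: (2*u >= 7 ==> (((!(u != -1)) ==> ((!(mem[0] <= 1)) && mem[1] != 2*tot - 2 && 3*u < 11 && mem[u] < -11)) && (u != -1 ==> (mem[1] != 6*u + 10 && 3*u < 11 && mem[u] < -11)))) && ((!(2*u >= 7)) ==> (mem[1] != 2*tot - 2 && 3*u < 11 && mem[u] < -11))
Before mem[u + 2] := tot + 2*u: (2*u >= 7 ==> (((!(u != -1)) ==> ((!(store(mem, u + 2, tot + 2*u)[0] <= 1)) && store(mem, u + 2, tot + 2*u)[1] != 2*tot - 2 && 3*u < 11 && store(mem, u + 2, tot + 2*u)[u] < -11)) && (u != -1 ==> (store(mem, u + 2, tot + 2*u)[1] != 6*u + 10 && 3*u < 11 && store(mem, u + 2, tot + 2*u)[u] < -11)))) && ((!(2*u >= 7)) ==> (store(mem, u + 2, tot + 2*u)[1] != 2*tot - 2 && 3*u < 11 && store(mem, u + 2, tot + 2*u)[u] < -11))
Before u := 3*tot - 2: (6*tot >= 11 ==> (((!(3*tot != 1)) ==> ((!(store(mem, 3*tot, 7*tot - 4)[0] <= 1)) && store(mem, 3*tot, 7*tot - 4)[1] != 2*tot - 2 && 9*tot < 17 && store(mem, 3*tot, 7*tot - 4)[3*tot - 2] < -11)) && (3*tot != 1 ==> (store(mem, 3*tot, 7*tot - 4)[1] != 18*tot - 2 && 9*tot < 17 && store(mem, 3*tot, 7*tot - 4)[3*tot - 2] < -11)))) && ((!(6*tot >= 11)) ==> (store(mem, 3*tot, 7*tot - 4)[1] != 2*tot - 2 && 9*tot < 17 && store(mem, 3*tot, 7*tot - 4)[3*tot - 2] < -11))
Answer: WP = (6*tot >= 11 ==> (((!(3*tot != 1)) ==> ((!(store(mem, 3*tot, 7*tot - 4)[0] <= 1)) && store(mem, 3*tot, 7*tot - 4)[1] != 2*tot - 2 && 9*tot < 17 && store(mem, 3*tot, 7*tot - 4)[3*tot - 2] < -11)) && (3*tot != 1 ==> (store(mem, 3*tot, 7*tot - 4)[1] != 18*tot - 2 && 9*tot < 17 && store(mem, 3*tot, 7*tot - 4)[3*tot - 2] < -11)))) && ((!(6*tot >= 11)) ==> (store(mem, 3*tot, 7*tot - 4)[1] != 2*tot - 2 && 9*tot < 17 && store(mem, 3*tot, 7*tot - 4)[3*tot - 2] < -11))


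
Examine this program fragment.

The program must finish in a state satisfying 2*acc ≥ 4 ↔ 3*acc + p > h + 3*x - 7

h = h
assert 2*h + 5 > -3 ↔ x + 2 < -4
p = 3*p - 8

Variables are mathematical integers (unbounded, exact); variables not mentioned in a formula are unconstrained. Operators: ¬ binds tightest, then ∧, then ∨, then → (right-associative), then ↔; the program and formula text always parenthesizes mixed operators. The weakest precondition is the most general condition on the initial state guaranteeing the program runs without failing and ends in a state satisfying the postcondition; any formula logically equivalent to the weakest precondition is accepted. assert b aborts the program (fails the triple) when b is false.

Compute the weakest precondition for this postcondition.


Working backward. After the program, 2*acc ≥ 4 ↔ 3*acc + p > h + 3*x - 7 must hold.
Before p := 3*p - 8: 2*acc ≥ 4 ↔ 3*acc + 3*p > h + 3*x + 1
Before assert 2*h + 5 > -3 ↔ x + 2 < -4: (2*h > -8 ↔ x < -6) ∧ (2*acc ≥ 4 ↔ 3*acc + 3*p > h + 3*x + 1)
Before h := h: (2*h > -8 ↔ x < -6) ∧ (2*acc ≥ 4 ↔ 3*acc + 3*p > h + 3*x + 1)
Answer: WP = (2*h > -8 ↔ x < -6) ∧ (2*acc ≥ 4 ↔ 3*acc + 3*p > h + 3*x + 1)


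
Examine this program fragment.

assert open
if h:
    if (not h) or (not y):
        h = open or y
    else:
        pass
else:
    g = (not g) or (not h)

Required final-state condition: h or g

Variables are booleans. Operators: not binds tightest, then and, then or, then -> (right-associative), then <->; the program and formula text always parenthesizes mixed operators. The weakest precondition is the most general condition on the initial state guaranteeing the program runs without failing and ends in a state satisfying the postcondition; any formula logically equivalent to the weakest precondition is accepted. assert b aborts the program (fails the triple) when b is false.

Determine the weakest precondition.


Working backward. After the program, h or g must hold.
Then branch requires (((not h) or (not y)) -> (open or y or g)) and ((not ((not h) or (not y))) -> (h or g)); else branch requires true.
Before the if: h -> ((((not h) or (not y)) -> (open or y or g)) and ((not ((not h) or (not y))) -> (h or g)))
Before assert open: open and (h -> ((((not h) or (not y)) -> (open or y or g)) and ((not ((not h) or (not y))) -> (h or g))))
Answer: WP = open and (h -> ((((not h) or (not y)) -> (open or y or g)) and ((not ((not h) or (not y))) -> (h or g))))


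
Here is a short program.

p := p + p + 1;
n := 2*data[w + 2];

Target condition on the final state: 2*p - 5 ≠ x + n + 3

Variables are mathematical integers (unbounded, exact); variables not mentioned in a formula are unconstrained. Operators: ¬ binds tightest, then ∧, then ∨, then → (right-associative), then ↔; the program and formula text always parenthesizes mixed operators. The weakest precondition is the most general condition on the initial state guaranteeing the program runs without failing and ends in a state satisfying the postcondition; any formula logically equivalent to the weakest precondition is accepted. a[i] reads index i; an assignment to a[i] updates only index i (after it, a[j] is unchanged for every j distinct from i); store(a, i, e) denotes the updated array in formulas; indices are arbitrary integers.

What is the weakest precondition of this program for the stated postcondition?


Working backward. After the program, the postcondition 2*p - 5 ≠ x + n + 3 must hold; in canonical form it is 2*p ≠ n + x + 8.
Before n := 2*data[w + 2]: 2*p ≠ 2*data[w + 2] + x + 8
Before p := p + p + 1: 4*p ≠ 2*data[w + 2] + x + 6
Answer: WP = 4*p ≠ 2*data[w + 2] + x + 6


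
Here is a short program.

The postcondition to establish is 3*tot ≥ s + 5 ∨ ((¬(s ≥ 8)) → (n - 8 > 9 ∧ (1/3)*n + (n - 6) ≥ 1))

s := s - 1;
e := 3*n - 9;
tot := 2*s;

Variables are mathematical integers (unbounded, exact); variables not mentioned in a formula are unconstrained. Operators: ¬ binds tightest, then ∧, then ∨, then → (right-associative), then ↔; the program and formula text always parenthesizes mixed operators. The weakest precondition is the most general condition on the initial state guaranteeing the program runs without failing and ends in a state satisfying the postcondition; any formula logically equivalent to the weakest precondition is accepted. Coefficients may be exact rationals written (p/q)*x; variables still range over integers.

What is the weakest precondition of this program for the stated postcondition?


Working backward. After the program, the postcondition 3*tot ≥ s + 5 ∨ ((¬(s ≥ 8)) → (n - 8 > 9 ∧ (1/3)*n + (n - 6) ≥ 1)) must hold; in canonical form it is 3*tot ≥ s + 5 ∨ ((¬(s ≥ 8)) → (n > 17 ∧ (4/3)*n ≥ 7)).
Before tot := 2*s: 5*s ≥ 5 ∨ ((¬(s ≥ 8)) → (n > 17 ∧ (4/3)*n ≥ 7))
Before e := 3*n - 9: 5*s ≥ 5 ∨ ((¬(s ≥ 8)) → (n > 17 ∧ (4/3)*n ≥ 7))
Before s := s - 1: 5*s ≥ 10 ∨ ((¬(s ≥ 9)) → (n > 17 ∧ (4/3)*n ≥ 7))
Answer: WP = 5*s ≥ 10 ∨ ((¬(s ≥ 9)) → (n > 17 ∧ (4/3)*n ≥ 7))


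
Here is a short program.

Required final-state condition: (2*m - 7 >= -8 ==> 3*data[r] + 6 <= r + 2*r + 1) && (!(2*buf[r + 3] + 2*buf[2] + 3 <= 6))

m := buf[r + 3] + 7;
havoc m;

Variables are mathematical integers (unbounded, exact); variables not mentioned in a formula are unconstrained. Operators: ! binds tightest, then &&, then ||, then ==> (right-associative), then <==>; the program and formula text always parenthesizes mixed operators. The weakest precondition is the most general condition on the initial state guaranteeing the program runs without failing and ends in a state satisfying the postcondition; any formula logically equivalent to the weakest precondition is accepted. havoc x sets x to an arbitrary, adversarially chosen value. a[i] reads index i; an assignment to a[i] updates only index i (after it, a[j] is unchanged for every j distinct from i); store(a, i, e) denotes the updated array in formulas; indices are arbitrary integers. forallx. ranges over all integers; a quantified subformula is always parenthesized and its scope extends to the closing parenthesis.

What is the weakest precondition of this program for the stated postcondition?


Working backward. After the program, the postcondition (2*m - 7 >= -8 ==> 3*data[r] + 6 <= r + 2*r + 1) && (!(2*buf[r + 3] + 2*buf[2] + 3 <= 6)) must hold; in canonical form it is (2*m >= -1 ==> 3*data[r] <= 3*r - 5) && (!(2*buf[r + 3] + 2*buf[2] <= 3)).
Before havoc m: forall m_1. ((2*m_1 >= -1 ==> 3*data[r] <= 3*r - 5) && (!(2*buf[r + 3] + 2*buf[2] <= 3)))
Before m := buf[r + 3] + 7: forall m_1. ((2*m_1 >= -1 ==> 3*data[r] <= 3*r - 5) && (!(2*buf[r + 3] + 2*buf[2] <= 3)))
Answer: WP = forall m_1. ((2*m_1 >= -1 ==> 3*data[r] <= 3*r - 5) && (!(2*buf[r + 3] + 2*buf[2] <= 3)))


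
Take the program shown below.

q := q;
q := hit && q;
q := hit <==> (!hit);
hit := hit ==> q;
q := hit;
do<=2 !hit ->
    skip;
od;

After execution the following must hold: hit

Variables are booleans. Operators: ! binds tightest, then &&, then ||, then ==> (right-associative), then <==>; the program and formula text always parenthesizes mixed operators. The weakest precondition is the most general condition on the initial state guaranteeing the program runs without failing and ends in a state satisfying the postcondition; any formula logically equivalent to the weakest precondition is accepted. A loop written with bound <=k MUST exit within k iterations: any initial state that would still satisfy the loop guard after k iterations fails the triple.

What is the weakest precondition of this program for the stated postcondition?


Working backward. After the program, hit must hold.
Before the loop (bound <=2), unroll the exhaustion recursion (WP_0 = exit-now case; WP_j = one more guarded iteration, up to j = 2):
  WP_0: hit
  WP_1: (!hit) ==> hit
  WP_2: (!hit) ==> ((!hit) ==> hit)
So before the loop: (!hit) ==> ((!hit) ==> hit)
Before q := hit: (!hit) ==> ((!hit) ==> hit)
Before hit := hit ==> q: (!(hit ==> q)) ==> ((!(hit ==> q)) ==> (hit ==> q))
Before q := hit <==> (!hit): (!(hit ==> (hit <==> (!hit)))) ==> ((!(hit ==> (hit <==> (!hit)))) ==> (hit ==> (hit <==> (!hit))))
Before q := hit && q: (!(hit ==> (hit <==> (!hit)))) ==> ((!(hit ==> (hit <==> (!hit)))) ==> (hit ==> (hit <==> (!hit))))
Before q := q: (!(hit ==> (hit <==> (!hit)))) ==> ((!(hit ==> (hit <==> (!hit)))) ==> (hit ==> (hit <==> (!hit))))
Answer: WP = (!(hit ==> (hit <==> (!hit)))) ==> ((!(hit ==> (hit <==> (!hit)))) ==> (hit ==> (hit <==> (!hit))))


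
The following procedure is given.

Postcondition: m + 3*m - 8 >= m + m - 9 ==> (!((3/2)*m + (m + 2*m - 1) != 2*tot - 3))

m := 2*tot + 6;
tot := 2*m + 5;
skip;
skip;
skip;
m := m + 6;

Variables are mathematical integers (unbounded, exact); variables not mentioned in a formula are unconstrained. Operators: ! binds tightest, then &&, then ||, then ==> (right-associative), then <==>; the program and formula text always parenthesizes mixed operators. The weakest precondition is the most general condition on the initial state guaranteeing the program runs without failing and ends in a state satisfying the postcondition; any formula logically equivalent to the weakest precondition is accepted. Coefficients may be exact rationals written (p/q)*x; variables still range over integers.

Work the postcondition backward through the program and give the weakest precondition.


Working backward. After the program, the postcondition m + 3*m - 8 >= m + m - 9 ==> (!((3/2)*m + (m + 2*m - 1) != 2*tot - 3)) must hold; in canonical form it is 2*m >= -1 ==> (!((9/2)*m != 2*tot - 2)).
Before m := m + 6: 2*m >= -13 ==> (!((9/2)*m != 2*tot - 29))
Before skip: 2*m >= -13 ==> (!((9/2)*m != 2*tot - 29))
Before skip: 2*m >= -13 ==> (!((9/2)*m != 2*tot - 29))
Before skip: 2*m >= -13 ==> (!((9/2)*m != 2*tot - 29))
Before tot := 2*m + 5: 2*m >= -13 ==> (!((1/2)*m != -19))
Before m := 2*tot + 6: 4*tot >= -25 ==> (!(tot != -22))
Answer: WP = 4*tot >= -25 ==> (!(tot != -22))


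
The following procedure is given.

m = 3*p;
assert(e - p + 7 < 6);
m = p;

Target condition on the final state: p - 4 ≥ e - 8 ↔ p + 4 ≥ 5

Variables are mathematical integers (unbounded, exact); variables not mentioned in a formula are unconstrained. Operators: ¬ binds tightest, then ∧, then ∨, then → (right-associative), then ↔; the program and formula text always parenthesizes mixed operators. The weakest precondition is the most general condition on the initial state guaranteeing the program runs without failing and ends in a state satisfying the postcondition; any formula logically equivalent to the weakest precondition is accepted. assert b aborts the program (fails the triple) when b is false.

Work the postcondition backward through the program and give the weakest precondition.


Working backward. After the program, the postcondition p - 4 ≥ e - 8 ↔ p + 4 ≥ 5 must hold; in canonical form it is p ≥ e - 4 ↔ p ≥ 1.
Before m := p: p ≥ e - 4 ↔ p ≥ 1
Before assert e - p + 7 < 6: e < p - 1 ∧ (p ≥ e - 4 ↔ p ≥ 1)
Before m := 3*p: e < p - 1 ∧ (p ≥ e - 4 ↔ p ≥ 1)
Answer: WP = e < p - 1 ∧ (p ≥ e - 4 ↔ p ≥ 1)


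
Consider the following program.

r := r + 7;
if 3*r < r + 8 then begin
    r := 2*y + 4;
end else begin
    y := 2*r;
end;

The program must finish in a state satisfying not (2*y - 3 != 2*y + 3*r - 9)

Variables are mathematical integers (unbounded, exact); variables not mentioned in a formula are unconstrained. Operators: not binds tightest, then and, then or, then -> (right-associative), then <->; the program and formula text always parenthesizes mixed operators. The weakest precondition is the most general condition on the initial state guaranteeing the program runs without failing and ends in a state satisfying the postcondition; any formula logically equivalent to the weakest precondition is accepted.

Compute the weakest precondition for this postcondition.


Working backward. After the program, the postcondition not (2*y - 3 != 2*y + 3*r - 9) must hold; in canonical form it is not (3*r != 6).
Then branch requires not (6*y != -6); else branch requires not (3*r != 6).
Before the if: (2*r < 8 -> (not (6*y != -6))) and ((not (2*r < 8)) -> (not (3*r != 6)))
Before r := r + 7: (2*r < -6 -> (not (6*y != -6))) and ((not (2*r < -6)) -> (not (3*r != -15)))
Answer: WP = (2*r < -6 -> (not (6*y != -6))) and ((not (2*r < -6)) -> (not (3*r != -15)))


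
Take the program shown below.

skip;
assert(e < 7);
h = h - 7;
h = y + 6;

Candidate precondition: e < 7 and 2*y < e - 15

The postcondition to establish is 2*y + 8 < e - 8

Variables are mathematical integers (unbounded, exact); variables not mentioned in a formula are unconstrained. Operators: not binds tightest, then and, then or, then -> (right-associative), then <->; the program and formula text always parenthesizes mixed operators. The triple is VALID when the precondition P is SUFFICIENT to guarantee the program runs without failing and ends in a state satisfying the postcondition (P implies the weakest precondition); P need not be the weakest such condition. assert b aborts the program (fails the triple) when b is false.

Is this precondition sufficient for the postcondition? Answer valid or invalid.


Working backward. After the program, the postcondition 2*y + 8 < e - 8 must hold; in canonical form it is 2*y < e - 16.
Before h := y + 6: 2*y < e - 16
Before h := h - 7: 2*y < e - 16
Before assert e < 7: e < 7 and 2*y < e - 16
Before skip: e < 7 and 2*y < e - 16
The weakest precondition is e < 7 and 2*y < e - 16.
Check whether e < 7 and 2*y < e - 15 implies it.
Countermodel: at the initial state e = 6, y = -5, the precondition holds but the weakest precondition fails.
Answer: invalid


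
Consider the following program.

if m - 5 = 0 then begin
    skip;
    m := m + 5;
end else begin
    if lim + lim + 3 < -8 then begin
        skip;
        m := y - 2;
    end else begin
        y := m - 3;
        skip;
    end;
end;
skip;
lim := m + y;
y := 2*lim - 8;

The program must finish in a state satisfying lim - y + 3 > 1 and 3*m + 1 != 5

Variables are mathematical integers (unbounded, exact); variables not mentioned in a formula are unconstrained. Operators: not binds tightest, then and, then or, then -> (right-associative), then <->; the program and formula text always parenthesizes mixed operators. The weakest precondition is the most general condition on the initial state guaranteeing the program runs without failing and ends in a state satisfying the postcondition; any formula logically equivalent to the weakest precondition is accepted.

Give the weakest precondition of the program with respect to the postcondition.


Working backward. After the program, the postcondition lim - y + 3 > 1 and 3*m + 1 != 5 must hold; in canonical form it is lim > y - 2 and 3*m != 4.
Before y := 2*lim - 8: lim < 10 and 3*m != 4
Before lim := m + y: m + y < 10 and 3*m != 4
Before skip: m + y < 10 and 3*m != 4
Then branch requires m + y < 5 and 3*m != -11; else branch requires (2*lim < -11 -> (2*y < 12 and 3*y != 10)) and ((not (2*lim < -11)) -> (2*m < 13 and 3*m != 4)).
Before the if: (m = 5 -> (m + y < 5 and 3*m != -11)) and ((not (m = 5)) -> ((2*lim < -11 -> (2*y < 12 and 3*y != 10)) and ((not (2*lim < -11)) -> (2*m < 13 and 3*m != 4))))
Answer: WP = (m = 5 -> (m + y < 5 and 3*m != -11)) and ((not (m = 5)) -> ((2*lim < -11 -> (2*y < 12 and 3*y != 10)) and ((not (2*lim < -11)) -> (2*m < 13 and 3*m != 4))))


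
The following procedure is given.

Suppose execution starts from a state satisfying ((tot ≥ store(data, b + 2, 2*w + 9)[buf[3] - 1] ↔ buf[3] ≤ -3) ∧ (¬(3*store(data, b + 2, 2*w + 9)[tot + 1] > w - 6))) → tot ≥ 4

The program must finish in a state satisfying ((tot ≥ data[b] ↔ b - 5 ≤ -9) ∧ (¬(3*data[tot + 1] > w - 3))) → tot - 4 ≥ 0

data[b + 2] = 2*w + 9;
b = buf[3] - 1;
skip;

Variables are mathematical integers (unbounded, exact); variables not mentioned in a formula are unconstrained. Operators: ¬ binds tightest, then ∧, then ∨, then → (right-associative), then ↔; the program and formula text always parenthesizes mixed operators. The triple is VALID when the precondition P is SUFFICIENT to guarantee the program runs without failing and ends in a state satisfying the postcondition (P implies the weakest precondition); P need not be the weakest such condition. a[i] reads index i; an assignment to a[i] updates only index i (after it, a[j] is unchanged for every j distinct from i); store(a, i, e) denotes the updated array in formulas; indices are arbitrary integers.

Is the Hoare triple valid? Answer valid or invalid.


Working backward. After the program, the postcondition ((tot ≥ data[b] ↔ b - 5 ≤ -9) ∧ (¬(3*data[tot + 1] > w - 3))) → tot - 4 ≥ 0 must hold; in canonical form it is ((tot ≥ data[b] ↔ b ≤ -4) ∧ (¬(3*data[tot + 1] > w - 3))) → tot ≥ 4.
Before skip: ((tot ≥ data[b] ↔ b ≤ -4) ∧ (¬(3*data[tot + 1] > w - 3))) → tot ≥ 4
Before b := buf[3] - 1: ((tot ≥ data[buf[3] - 1] ↔ buf[3] ≤ -3) ∧ (¬(3*data[tot + 1] > w - 3))) → tot ≥ 4
Before data[b + 2] := 2*w + 9: ((tot ≥ store(data, b + 2, 2*w + 9)[buf[3] - 1] ↔ buf[3] ≤ -3) ∧ (¬(3*store(data, b + 2, 2*w + 9)[tot + 1] > w - 3))) → tot ≥ 4
The weakest precondition is ((tot ≥ store(data, b + 2, 2*w + 9)[buf[3] - 1] ↔ buf[3] ≤ -3) ∧ (¬(3*store(data, b + 2, 2*w + 9)[tot + 1] > w - 3))) → tot ≥ 4.
Check whether ((tot ≥ store(data, b + 2, 2*w + 9)[buf[3] - 1] ↔ buf[3] ≤ -3) ∧ (¬(3*store(data, b + 2, 2*w + 9)[tot + 1] > w - 6))) → tot ≥ 4 implies it.
Countermodel: at the initial state b = -1, buf = {[-1] = 0, [1] = 0, [3] = 0, elsewhere 0}, data = {[-1] = 1, [1] = 2, [3] = 2, elsewhere 2}, tot = 0, w = -6, the precondition holds but the weakest precondition fails.
Answer: invalid


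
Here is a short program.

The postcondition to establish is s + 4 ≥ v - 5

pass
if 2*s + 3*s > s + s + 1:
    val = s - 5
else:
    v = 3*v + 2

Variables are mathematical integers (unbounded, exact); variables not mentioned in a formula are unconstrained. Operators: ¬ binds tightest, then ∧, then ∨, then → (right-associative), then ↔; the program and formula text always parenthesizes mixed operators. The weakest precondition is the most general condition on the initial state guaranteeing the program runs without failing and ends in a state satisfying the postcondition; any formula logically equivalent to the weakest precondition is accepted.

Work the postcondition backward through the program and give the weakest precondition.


Working backward. After the program, the postcondition s + 4 ≥ v - 5 must hold; in canonical form it is s ≥ v - 9.
Then branch requires s ≥ v - 9; else branch requires s ≥ 3*v - 7.
Before the if: (3*s > 1 → s ≥ v - 9) ∧ ((¬(3*s > 1)) → s ≥ 3*v - 7)
Before skip: (3*s > 1 → s ≥ v - 9) ∧ ((¬(3*s > 1)) → s ≥ 3*v - 7)
Answer: WP = (3*s > 1 → s ≥ v - 9) ∧ ((¬(3*s > 1)) → s ≥ 3*v - 7)


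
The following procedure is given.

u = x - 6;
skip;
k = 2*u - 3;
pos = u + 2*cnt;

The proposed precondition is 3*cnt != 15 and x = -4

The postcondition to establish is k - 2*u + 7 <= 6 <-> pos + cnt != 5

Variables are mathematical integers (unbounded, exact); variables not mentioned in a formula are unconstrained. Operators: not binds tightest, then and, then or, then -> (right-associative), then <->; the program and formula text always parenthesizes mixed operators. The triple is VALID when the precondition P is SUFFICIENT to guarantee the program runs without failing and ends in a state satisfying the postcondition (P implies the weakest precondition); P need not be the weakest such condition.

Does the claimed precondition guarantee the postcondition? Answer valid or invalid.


Working backward. After the program, the postcondition k - 2*u + 7 <= 6 <-> pos + cnt != 5 must hold; in canonical form it is k <= 2*u - 1 <-> cnt + pos != 5.
Before pos := u + 2*cnt: k <= 2*u - 1 <-> 3*cnt + u != 5
Before k := 2*u - 3: 3*cnt + u != 5
Before skip: 3*cnt + u != 5
Before u := x - 6: 3*cnt + x != 11
The weakest precondition is 3*cnt + x != 11.
Check whether 3*cnt != 15 and x = -4 implies it.
Every state satisfying the precondition satisfies the weakest precondition: the implication holds.
Answer: valid
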